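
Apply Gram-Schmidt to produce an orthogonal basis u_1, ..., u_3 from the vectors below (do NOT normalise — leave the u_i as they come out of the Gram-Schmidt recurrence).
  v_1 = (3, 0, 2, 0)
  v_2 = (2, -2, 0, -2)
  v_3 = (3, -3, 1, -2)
Orthogonal basis:
  u_1 = (3, 0, 2, 0)
  u_2 = (8/13, -2, -12/13, -2)
  u_3 = (-4/15, -19/30, 2/5, 11/30)

Apply the Gram-Schmidt recurrence
  u_1 = v_1
  u_i = v_i − Σ_{j<i} ((v_i · u_j) / (u_j · u_j)) · u_j.

Step by step this gives:
  u_1 = (3, 0, 2, 0)
  u_2 = (8/13, -2, -12/13, -2)
  u_3 = (-4/15, -19/30, 2/5, 11/30)

Orthogonality check:
  u_2 · u_1 = 0 (should be 0)
  u_3 · u_1 = 0 (should be 0)
  u_3 · u_2 = 0 (should be 0)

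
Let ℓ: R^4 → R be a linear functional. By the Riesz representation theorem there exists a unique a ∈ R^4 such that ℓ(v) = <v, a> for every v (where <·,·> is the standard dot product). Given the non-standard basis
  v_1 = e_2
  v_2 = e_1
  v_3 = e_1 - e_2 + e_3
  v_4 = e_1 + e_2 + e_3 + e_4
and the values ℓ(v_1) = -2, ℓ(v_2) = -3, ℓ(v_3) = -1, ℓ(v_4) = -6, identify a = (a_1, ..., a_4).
a = (-3, -2, 0, -1)

Write a = (a_1, ..., a_4) in the standard basis. For each basis vector v_i, ℓ(v_i) = <v_i, a> is a linear equation in the a_j's. Collect the n equations into a matrix system V a = ℓ, where row i of V is v_i (expressed in the standard basis). Since V is invertible (lower-triangular with 1s on the diagonal, up to permutation), solve by back-substitution:
  V =
[[0, 1, 0, 0],
 [1, 0, 0, 0],
 [1, -1, 1, 0],
 [1, 1, 1, 1]]
  V a = (-2, -3, -1, -6)
Solving gives a = (-3, -2, 0, -1).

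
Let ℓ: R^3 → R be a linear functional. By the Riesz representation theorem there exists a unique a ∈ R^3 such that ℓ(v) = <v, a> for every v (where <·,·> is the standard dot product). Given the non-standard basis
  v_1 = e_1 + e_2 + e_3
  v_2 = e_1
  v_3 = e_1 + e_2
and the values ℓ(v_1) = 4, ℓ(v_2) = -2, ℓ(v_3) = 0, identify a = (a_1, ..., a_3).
a = (-2, 2, 4)

Write a = (a_1, ..., a_3) in the standard basis. For each basis vector v_i, ℓ(v_i) = <v_i, a> is a linear equation in the a_j's. Collect the n equations into a matrix system V a = ℓ, where row i of V is v_i (expressed in the standard basis). Since V is invertible (lower-triangular with 1s on the diagonal, up to permutation), solve by back-substitution:
  V =
[[1, 1, 1],
 [1, 0, 0],
 [1, 1, 0]]
  V a = (4, -2, 0)
Solving gives a = (-2, 2, 4).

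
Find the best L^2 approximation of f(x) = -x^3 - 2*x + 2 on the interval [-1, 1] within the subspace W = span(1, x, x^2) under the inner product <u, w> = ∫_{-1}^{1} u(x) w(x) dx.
g(x) = 2 - 13*x/5

The best approximation g ∈ W is the orthogonal projection of f onto W. Writing g = a_0 + a_1 x + a_2 x^2, the coefficients solve the normal equations G · a = b where
  G_{ij} = <φ_i, φ_j> and b_i = <f, φ_i>, with φ_0 = 1, φ_1 = x, φ_2 = x^2.
G =
  [2, 0, 2/3]
  [0, 2/3, 0]
  [2/3, 0, 2/5],
b = (4, -26/15, 4/3).
Solving gives a_0 = 2, a_1 = -13/5, a_2 = 0, so
  g(x) = 2 - 13*x/5.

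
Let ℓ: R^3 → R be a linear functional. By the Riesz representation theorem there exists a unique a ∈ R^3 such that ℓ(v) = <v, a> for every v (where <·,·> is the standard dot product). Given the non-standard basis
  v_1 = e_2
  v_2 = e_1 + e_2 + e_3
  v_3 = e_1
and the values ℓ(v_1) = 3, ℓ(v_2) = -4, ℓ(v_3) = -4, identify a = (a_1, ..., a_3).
a = (-4, 3, -3)

Write a = (a_1, ..., a_3) in the standard basis. For each basis vector v_i, ℓ(v_i) = <v_i, a> is a linear equation in the a_j's. Collect the n equations into a matrix system V a = ℓ, where row i of V is v_i (expressed in the standard basis). Since V is invertible (lower-triangular with 1s on the diagonal, up to permutation), solve by back-substitution:
  V =
[[0, 1, 0],
 [1, 1, 1],
 [1, 0, 0]]
  V a = (3, -4, -4)
Solving gives a = (-4, 3, -3).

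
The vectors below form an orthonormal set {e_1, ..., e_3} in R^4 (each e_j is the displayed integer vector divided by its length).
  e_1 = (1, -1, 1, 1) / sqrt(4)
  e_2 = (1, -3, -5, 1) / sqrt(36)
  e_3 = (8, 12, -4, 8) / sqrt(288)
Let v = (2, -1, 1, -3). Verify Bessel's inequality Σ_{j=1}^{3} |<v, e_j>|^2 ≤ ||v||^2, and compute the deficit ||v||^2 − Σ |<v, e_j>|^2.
Σ |<v, e_j>|^2 = 5/2; ||v||^2 = 15; deficit = 25/2

Write each e_j = u_j / sqrt(<u_j, u_j>) where u_j is the displayed integer vector. Then <v, e_j> = <v, u_j> / sqrt(<u_j, u_j>), so |<v, e_j>|^2 = <v, u_j>^2 / <u_j, u_j>.
Coefficients: <v, e_1> = 1/sqrt(4), <v, e_2> = -3/sqrt(36), <v, e_3> = -24/sqrt(288).
Square and sum: Σ |<v, e_j>|^2 = 5/2.
Compute ||v||^2 = v·v = 15.
Deficit = 15 − 5/2 = 25/2 ≥ 0, confirming Bessel's inequality. (The deficit equals ||v − Σ <v,e_j> e_j||^2, the squared distance from v to span{e_j}.)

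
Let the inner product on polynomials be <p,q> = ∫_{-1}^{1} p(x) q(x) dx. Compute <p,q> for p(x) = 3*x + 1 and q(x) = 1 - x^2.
<p,q> = 4/3

Expand the product: p(x)·q(x) = -3*x^3 - x^2 + 3*x + 1.
∫_{-1}^{1} of each monomial x^k gives [2/(k+1) if k even, 0 if k odd]. Integrating term-by-term (or equivalently evaluating the antiderivative F(x) = -3*x^4/4 - x^3/3 + 3*x^2/2 + x at the endpoints):
  F(1) − F(−1) = 17/12 − (1/12) = 4/3.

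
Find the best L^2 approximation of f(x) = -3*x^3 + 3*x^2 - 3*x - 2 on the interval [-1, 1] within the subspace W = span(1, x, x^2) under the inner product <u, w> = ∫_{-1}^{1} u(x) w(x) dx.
g(x) = 3*x^2 - 24*x/5 - 2

The best approximation g ∈ W is the orthogonal projection of f onto W. Writing g = a_0 + a_1 x + a_2 x^2, the coefficients solve the normal equations G · a = b where
  G_{ij} = <φ_i, φ_j> and b_i = <f, φ_i>, with φ_0 = 1, φ_1 = x, φ_2 = x^2.
G =
  [2, 0, 2/3]
  [0, 2/3, 0]
  [2/3, 0, 2/5],
b = (-2, -16/5, -2/15).
Solving gives a_0 = -2, a_1 = -24/5, a_2 = 3, so
  g(x) = 3*x^2 - 24*x/5 - 2.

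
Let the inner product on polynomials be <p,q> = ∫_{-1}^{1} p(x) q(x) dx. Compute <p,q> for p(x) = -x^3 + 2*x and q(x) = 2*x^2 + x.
<p,q> = 14/15

Expand the product: p(x)·q(x) = -2*x^5 - x^4 + 4*x^3 + 2*x^2.
∫_{-1}^{1} of each monomial x^k gives [2/(k+1) if k even, 0 if k odd]. Integrating term-by-term (or equivalently evaluating the antiderivative F(x) = -x^6/3 - x^5/5 + x^4 + 2*x^3/3 at the endpoints):
  F(1) − F(−1) = 17/15 − (1/5) = 14/15.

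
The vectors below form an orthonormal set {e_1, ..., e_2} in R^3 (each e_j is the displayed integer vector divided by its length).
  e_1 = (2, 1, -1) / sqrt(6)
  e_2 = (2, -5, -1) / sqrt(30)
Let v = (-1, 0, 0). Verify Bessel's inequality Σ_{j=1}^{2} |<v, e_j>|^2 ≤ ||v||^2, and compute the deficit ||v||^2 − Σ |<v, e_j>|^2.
Σ |<v, e_j>|^2 = 4/5; ||v||^2 = 1; deficit = 1/5

Write each e_j = u_j / sqrt(<u_j, u_j>) where u_j is the displayed integer vector. Then <v, e_j> = <v, u_j> / sqrt(<u_j, u_j>), so |<v, e_j>|^2 = <v, u_j>^2 / <u_j, u_j>.
Coefficients: <v, e_1> = -2/sqrt(6), <v, e_2> = -2/sqrt(30).
Square and sum: Σ |<v, e_j>|^2 = 4/5.
Compute ||v||^2 = v·v = 1.
Deficit = 1 − 4/5 = 1/5 ≥ 0, confirming Bessel's inequality. (The deficit equals ||v − Σ <v,e_j> e_j||^2, the squared distance from v to span{e_j}.)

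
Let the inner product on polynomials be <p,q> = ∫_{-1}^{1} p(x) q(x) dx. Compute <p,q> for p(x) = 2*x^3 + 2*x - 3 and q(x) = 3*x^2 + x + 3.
<p,q> = -328/15

Expand the product: p(x)·q(x) = 6*x^5 + 2*x^4 + 12*x^3 - 7*x^2 + 3*x - 9.
∫_{-1}^{1} of each monomial x^k gives [2/(k+1) if k even, 0 if k odd]. Integrating term-by-term (or equivalently evaluating the antiderivative F(x) = x^6 + 2*x^5/5 + 3*x^4 - 7*x^3/3 + 3*x^2/2 - 9*x at the endpoints):
  F(1) − F(−1) = -163/30 − (493/30) = -328/15.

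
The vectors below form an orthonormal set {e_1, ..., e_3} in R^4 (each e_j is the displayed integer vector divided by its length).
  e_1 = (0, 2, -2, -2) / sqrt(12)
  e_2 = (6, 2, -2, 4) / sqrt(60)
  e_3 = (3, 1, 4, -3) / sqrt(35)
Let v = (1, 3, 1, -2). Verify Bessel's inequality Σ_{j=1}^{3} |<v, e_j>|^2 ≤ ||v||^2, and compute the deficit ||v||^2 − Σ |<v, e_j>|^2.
Σ |<v, e_j>|^2 = 89/7; ||v||^2 = 15; deficit = 16/7

Write each e_j = u_j / sqrt(<u_j, u_j>) where u_j is the displayed integer vector. Then <v, e_j> = <v, u_j> / sqrt(<u_j, u_j>), so |<v, e_j>|^2 = <v, u_j>^2 / <u_j, u_j>.
Coefficients: <v, e_1> = 8/sqrt(12), <v, e_2> = 2/sqrt(60), <v, e_3> = 16/sqrt(35).
Square and sum: Σ |<v, e_j>|^2 = 89/7.
Compute ||v||^2 = v·v = 15.
Deficit = 15 − 89/7 = 16/7 ≥ 0, confirming Bessel's inequality. (The deficit equals ||v − Σ <v,e_j> e_j||^2, the squared distance from v to span{e_j}.)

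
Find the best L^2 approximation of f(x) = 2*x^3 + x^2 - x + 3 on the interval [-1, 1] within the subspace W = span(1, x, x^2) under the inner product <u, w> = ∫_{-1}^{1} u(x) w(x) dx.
g(x) = x^2 + x/5 + 3

The best approximation g ∈ W is the orthogonal projection of f onto W. Writing g = a_0 + a_1 x + a_2 x^2, the coefficients solve the normal equations G · a = b where
  G_{ij} = <φ_i, φ_j> and b_i = <f, φ_i>, with φ_0 = 1, φ_1 = x, φ_2 = x^2.
G =
  [2, 0, 2/3]
  [0, 2/3, 0]
  [2/3, 0, 2/5],
b = (20/3, 2/15, 12/5).
Solving gives a_0 = 3, a_1 = 1/5, a_2 = 1, so
  g(x) = x^2 + x/5 + 3.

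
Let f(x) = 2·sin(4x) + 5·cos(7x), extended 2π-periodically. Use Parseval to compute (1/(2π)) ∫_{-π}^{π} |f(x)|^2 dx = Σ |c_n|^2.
Σ |c_n|^2 = 29/2

Expand |f|^2 and use orthogonality of {sin(nx), cos(mx)} on [-π, π]:
  ∫_{-π}^{π} sin(nx)^2 dx = π, ∫ cos(mx)^2 dx = π, and cross terms integrate to 0.
So ∫_{-π}^{π} f(x)^2 dx = 2^2 · π + 5^2 · π = (4 + 25)π.
Divide by 2π: (4 + 25)/2 = 29/2.
By Parseval, this equals Σ |c_n|^2.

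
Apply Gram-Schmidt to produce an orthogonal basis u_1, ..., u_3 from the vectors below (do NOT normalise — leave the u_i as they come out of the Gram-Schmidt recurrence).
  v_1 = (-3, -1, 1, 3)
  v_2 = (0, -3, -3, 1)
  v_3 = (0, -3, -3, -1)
Orthogonal basis:
  u_1 = (-3, -1, 1, 3)
  u_2 = (9/20, -57/20, -63/20, 11/20)
  u_3 = (-324/371, -174/371, 6/53, -396/371)

Apply the Gram-Schmidt recurrence
  u_1 = v_1
  u_i = v_i − Σ_{j<i} ((v_i · u_j) / (u_j · u_j)) · u_j.

Step by step this gives:
  u_1 = (-3, -1, 1, 3)
  u_2 = (9/20, -57/20, -63/20, 11/20)
  u_3 = (-324/371, -174/371, 6/53, -396/371)

Orthogonality check:
  u_2 · u_1 = 0 (should be 0)
  u_3 · u_1 = 0 (should be 0)
  u_3 · u_2 = 0 (should be 0)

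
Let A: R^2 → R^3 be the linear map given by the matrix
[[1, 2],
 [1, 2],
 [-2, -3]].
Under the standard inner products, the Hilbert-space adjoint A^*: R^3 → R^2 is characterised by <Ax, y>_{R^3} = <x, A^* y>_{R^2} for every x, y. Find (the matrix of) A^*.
A^* = A^T =
[[1, 1, -2],
 [2, 2, -3]]

For real matrices with standard dot products, the defining identity <Ax, y> = <x, A^* y> gives (Ax)^T y = x^T (A^*) y, i.e. x^T A^T y = x^T (A^*) y. Since this holds for all x, y, we must have A^* = A^T. Therefore
A^* =
[[1, 1, -2],
 [2, 2, -3]].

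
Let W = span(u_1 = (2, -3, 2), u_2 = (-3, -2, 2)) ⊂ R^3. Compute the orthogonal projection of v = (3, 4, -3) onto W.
proj_W(v) = (115/39, 146/39, -10/3)

Set up U = [u_1 | ... | u_2] ∈ R^(3×2). The projector onto W = col(U) is P = U (U^T U)^(-1) U^T.
Compute U^T U =
  [17, 4]
  [4, 17],
and U^T v = (-12, -23).
Solve U^T U · c = U^T v for the coefficients: c = (-16/39, -49/39). The projection is proj_W(v) = U c.
Check: (v - proj_W(v)) · u_1 = 0  (should be 0).
Check: (v - proj_W(v)) · u_2 = 0  (should be 0).
Result: proj_W(v) = (115/39, 146/39, -10/3).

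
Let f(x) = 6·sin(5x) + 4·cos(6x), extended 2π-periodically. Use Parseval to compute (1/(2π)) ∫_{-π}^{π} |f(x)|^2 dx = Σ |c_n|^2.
Σ |c_n|^2 = 26

Expand |f|^2 and use orthogonality of {sin(nx), cos(mx)} on [-π, π]:
  ∫_{-π}^{π} sin(nx)^2 dx = π, ∫ cos(mx)^2 dx = π, and cross terms integrate to 0.
So ∫_{-π}^{π} f(x)^2 dx = 6^2 · π + 4^2 · π = (36 + 16)π.
Divide by 2π: (36 + 16)/2 = 26.
By Parseval, this equals Σ |c_n|^2.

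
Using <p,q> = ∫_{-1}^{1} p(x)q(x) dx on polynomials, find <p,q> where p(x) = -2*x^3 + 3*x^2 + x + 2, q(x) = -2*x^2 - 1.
<p,q> = -166/15

Expand the product: p(x)·q(x) = 4*x^5 - 6*x^4 - 7*x^2 - x - 2.
∫_{-1}^{1} of each monomial x^k gives [2/(k+1) if k even, 0 if k odd]. Integrating term-by-term (or equivalently evaluating the antiderivative F(x) = 2*x^6/3 - 6*x^5/5 - 7*x^3/3 - x^2/2 - 2*x at the endpoints):
  F(1) − F(−1) = -161/30 − (57/10) = -166/15.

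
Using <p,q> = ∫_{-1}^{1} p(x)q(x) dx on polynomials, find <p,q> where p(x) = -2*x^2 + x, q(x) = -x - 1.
<p,q> = 2/3

Expand the product: p(x)·q(x) = 2*x^3 + x^2 - x.
∫_{-1}^{1} of each monomial x^k gives [2/(k+1) if k even, 0 if k odd]. Integrating term-by-term (or equivalently evaluating the antiderivative F(x) = x^4/2 + x^3/3 - x^2/2 at the endpoints):
  F(1) − F(−1) = 1/3 − (-1/3) = 2/3.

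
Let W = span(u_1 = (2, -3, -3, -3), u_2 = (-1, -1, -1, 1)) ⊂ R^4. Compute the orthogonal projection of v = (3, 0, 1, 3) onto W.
proj_W(v) = (-7/41, 94/123, 94/123, 44/123)

Set up U = [u_1 | ... | u_2] ∈ R^(4×2). The projector onto W = col(U) is P = U (U^T U)^(-1) U^T.
Compute U^T U =
  [31, 1]
  [1, 4],
and U^T v = (-6, -1).
Solve U^T U · c = U^T v for the coefficients: c = (-23/123, -25/123). The projection is proj_W(v) = U c.
Check: (v - proj_W(v)) · u_1 = 0  (should be 0).
Check: (v - proj_W(v)) · u_2 = 0  (should be 0).
Result: proj_W(v) = (-7/41, 94/123, 94/123, 44/123).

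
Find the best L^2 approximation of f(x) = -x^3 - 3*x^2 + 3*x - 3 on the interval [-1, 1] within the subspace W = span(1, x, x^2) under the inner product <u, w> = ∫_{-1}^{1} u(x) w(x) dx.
g(x) = -3*x^2 + 12*x/5 - 3

The best approximation g ∈ W is the orthogonal projection of f onto W. Writing g = a_0 + a_1 x + a_2 x^2, the coefficients solve the normal equations G · a = b where
  G_{ij} = <φ_i, φ_j> and b_i = <f, φ_i>, with φ_0 = 1, φ_1 = x, φ_2 = x^2.
G =
  [2, 0, 2/3]
  [0, 2/3, 0]
  [2/3, 0, 2/5],
b = (-8, 8/5, -16/5).
Solving gives a_0 = -3, a_1 = 12/5, a_2 = -3, so
  g(x) = -3*x^2 + 12*x/5 - 3.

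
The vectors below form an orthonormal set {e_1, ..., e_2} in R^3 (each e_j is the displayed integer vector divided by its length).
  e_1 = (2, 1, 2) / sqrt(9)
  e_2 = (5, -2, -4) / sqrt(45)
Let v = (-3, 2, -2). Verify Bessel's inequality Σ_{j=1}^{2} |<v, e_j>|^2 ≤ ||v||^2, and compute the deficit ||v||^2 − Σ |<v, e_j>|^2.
Σ |<v, e_j>|^2 = 49/5; ||v||^2 = 17; deficit = 36/5

Write each e_j = u_j / sqrt(<u_j, u_j>) where u_j is the displayed integer vector. Then <v, e_j> = <v, u_j> / sqrt(<u_j, u_j>), so |<v, e_j>|^2 = <v, u_j>^2 / <u_j, u_j>.
Coefficients: <v, e_1> = -8/sqrt(9), <v, e_2> = -11/sqrt(45).
Square and sum: Σ |<v, e_j>|^2 = 49/5.
Compute ||v||^2 = v·v = 17.
Deficit = 17 − 49/5 = 36/5 ≥ 0, confirming Bessel's inequality. (The deficit equals ||v − Σ <v,e_j> e_j||^2, the squared distance from v to span{e_j}.)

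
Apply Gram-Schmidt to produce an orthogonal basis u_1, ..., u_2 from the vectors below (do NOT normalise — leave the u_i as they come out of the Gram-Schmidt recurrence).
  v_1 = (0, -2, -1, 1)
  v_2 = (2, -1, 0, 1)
Orthogonal basis:
  u_1 = (0, -2, -1, 1)
  u_2 = (2, 0, 1/2, 1/2)

Apply the Gram-Schmidt recurrence
  u_1 = v_1
  u_i = v_i − Σ_{j<i} ((v_i · u_j) / (u_j · u_j)) · u_j.

Step by step this gives:
  u_1 = (0, -2, -1, 1)
  u_2 = (2, 0, 1/2, 1/2)

Orthogonality check:
  u_2 · u_1 = 0 (should be 0)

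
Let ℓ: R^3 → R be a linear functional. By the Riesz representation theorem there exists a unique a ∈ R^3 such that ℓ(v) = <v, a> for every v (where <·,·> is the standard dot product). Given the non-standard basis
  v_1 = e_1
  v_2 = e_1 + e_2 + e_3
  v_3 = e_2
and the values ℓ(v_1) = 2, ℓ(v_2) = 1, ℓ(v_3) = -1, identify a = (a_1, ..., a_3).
a = (2, -1, 0)

Write a = (a_1, ..., a_3) in the standard basis. For each basis vector v_i, ℓ(v_i) = <v_i, a> is a linear equation in the a_j's. Collect the n equations into a matrix system V a = ℓ, where row i of V is v_i (expressed in the standard basis). Since V is invertible (lower-triangular with 1s on the diagonal, up to permutation), solve by back-substitution:
  V =
[[1, 0, 0],
 [1, 1, 1],
 [0, 1, 0]]
  V a = (2, 1, -1)
Solving gives a = (2, -1, 0).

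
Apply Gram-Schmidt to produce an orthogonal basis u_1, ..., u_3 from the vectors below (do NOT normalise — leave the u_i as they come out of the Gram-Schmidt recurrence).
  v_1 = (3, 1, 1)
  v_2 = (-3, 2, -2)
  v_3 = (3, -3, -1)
Orthogonal basis:
  u_1 = (3, 1, 1)
  u_2 = (-6/11, 31/11, -13/11)
  u_3 = (60/53, -45/53, -135/53)

Apply the Gram-Schmidt recurrence
  u_1 = v_1
  u_i = v_i − Σ_{j<i} ((v_i · u_j) / (u_j · u_j)) · u_j.

Step by step this gives:
  u_1 = (3, 1, 1)
  u_2 = (-6/11, 31/11, -13/11)
  u_3 = (60/53, -45/53, -135/53)

Orthogonality check:
  u_2 · u_1 = 0 (should be 0)
  u_3 · u_1 = 0 (should be 0)
  u_3 · u_2 = 0 (should be 0)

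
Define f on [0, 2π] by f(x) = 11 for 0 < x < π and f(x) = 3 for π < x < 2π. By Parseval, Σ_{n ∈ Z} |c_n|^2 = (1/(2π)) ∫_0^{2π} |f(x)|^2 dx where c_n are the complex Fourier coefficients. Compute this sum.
Σ |c_n|^2 = 65

Parseval equates the L^2 energy of f (normalised by 1/(2π)) with the ℓ^2 sum of its Fourier coefficients: (1/(2π)) ∫_0^{2π} |f|^2 = Σ |c_n|^2.
Compute the left side: (1/(2π)) [∫_0^π 11^2 dx + ∫_π^{2π} 3^2 dx] = (1/(2π)) · (121π + 9π) = (121 + 9)/2 = 65.
So Σ_{n ∈ Z} |c_n|^2 = 65.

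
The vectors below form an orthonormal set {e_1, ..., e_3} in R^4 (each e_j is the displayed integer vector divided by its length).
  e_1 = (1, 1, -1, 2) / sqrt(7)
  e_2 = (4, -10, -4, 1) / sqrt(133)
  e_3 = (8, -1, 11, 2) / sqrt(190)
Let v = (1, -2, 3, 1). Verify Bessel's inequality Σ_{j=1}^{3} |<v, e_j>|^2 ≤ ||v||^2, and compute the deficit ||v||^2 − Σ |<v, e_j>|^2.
Σ |<v, e_j>|^2 = 25/2; ||v||^2 = 15; deficit = 5/2

Write each e_j = u_j / sqrt(<u_j, u_j>) where u_j is the displayed integer vector. Then <v, e_j> = <v, u_j> / sqrt(<u_j, u_j>), so |<v, e_j>|^2 = <v, u_j>^2 / <u_j, u_j>.
Coefficients: <v, e_1> = -2/sqrt(7), <v, e_2> = 13/sqrt(133), <v, e_3> = 45/sqrt(190).
Square and sum: Σ |<v, e_j>|^2 = 25/2.
Compute ||v||^2 = v·v = 15.
Deficit = 15 − 25/2 = 5/2 ≥ 0, confirming Bessel's inequality. (The deficit equals ||v − Σ <v,e_j> e_j||^2, the squared distance from v to span{e_j}.)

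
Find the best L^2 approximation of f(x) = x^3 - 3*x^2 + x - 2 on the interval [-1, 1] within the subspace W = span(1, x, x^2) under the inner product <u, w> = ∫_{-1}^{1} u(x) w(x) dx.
g(x) = -3*x^2 + 8*x/5 - 2

The best approximation g ∈ W is the orthogonal projection of f onto W. Writing g = a_0 + a_1 x + a_2 x^2, the coefficients solve the normal equations G · a = b where
  G_{ij} = <φ_i, φ_j> and b_i = <f, φ_i>, with φ_0 = 1, φ_1 = x, φ_2 = x^2.
G =
  [2, 0, 2/3]
  [0, 2/3, 0]
  [2/3, 0, 2/5],
b = (-6, 16/15, -38/15).
Solving gives a_0 = -2, a_1 = 8/5, a_2 = -3, so
  g(x) = -3*x^2 + 8*x/5 - 2.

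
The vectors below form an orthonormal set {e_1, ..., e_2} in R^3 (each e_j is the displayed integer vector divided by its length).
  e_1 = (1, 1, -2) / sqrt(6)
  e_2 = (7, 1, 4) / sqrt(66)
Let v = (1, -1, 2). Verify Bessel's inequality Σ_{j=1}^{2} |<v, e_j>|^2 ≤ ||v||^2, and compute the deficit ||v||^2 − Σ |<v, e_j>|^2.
Σ |<v, e_j>|^2 = 62/11; ||v||^2 = 6; deficit = 4/11

Write each e_j = u_j / sqrt(<u_j, u_j>) where u_j is the displayed integer vector. Then <v, e_j> = <v, u_j> / sqrt(<u_j, u_j>), so |<v, e_j>|^2 = <v, u_j>^2 / <u_j, u_j>.
Coefficients: <v, e_1> = -4/sqrt(6), <v, e_2> = 14/sqrt(66).
Square and sum: Σ |<v, e_j>|^2 = 62/11.
Compute ||v||^2 = v·v = 6.
Deficit = 6 − 62/11 = 4/11 ≥ 0, confirming Bessel's inequality. (The deficit equals ||v − Σ <v,e_j> e_j||^2, the squared distance from v to span{e_j}.)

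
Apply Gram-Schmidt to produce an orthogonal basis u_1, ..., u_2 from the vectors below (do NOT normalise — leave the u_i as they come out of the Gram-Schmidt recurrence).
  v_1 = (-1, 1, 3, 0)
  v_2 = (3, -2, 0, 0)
Orthogonal basis:
  u_1 = (-1, 1, 3, 0)
  u_2 = (28/11, -17/11, 15/11, 0)

Apply the Gram-Schmidt recurrence
  u_1 = v_1
  u_i = v_i − Σ_{j<i} ((v_i · u_j) / (u_j · u_j)) · u_j.

Step by step this gives:
  u_1 = (-1, 1, 3, 0)
  u_2 = (28/11, -17/11, 15/11, 0)

Orthogonality check:
  u_2 · u_1 = 0 (should be 0)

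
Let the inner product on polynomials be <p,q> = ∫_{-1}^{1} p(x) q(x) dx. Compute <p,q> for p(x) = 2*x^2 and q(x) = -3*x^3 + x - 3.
<p,q> = -4

Expand the product: p(x)·q(x) = -6*x^5 + 2*x^3 - 6*x^2.
∫_{-1}^{1} of each monomial x^k gives [2/(k+1) if k even, 0 if k odd]. Integrating term-by-term (or equivalently evaluating the antiderivative F(x) = -x^6 + x^4/2 - 2*x^3 at the endpoints):
  F(1) − F(−1) = -5/2 − (3/2) = -4.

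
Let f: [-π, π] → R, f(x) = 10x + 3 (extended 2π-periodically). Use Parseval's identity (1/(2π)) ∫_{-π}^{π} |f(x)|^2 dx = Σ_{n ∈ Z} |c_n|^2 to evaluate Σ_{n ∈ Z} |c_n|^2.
Σ |c_n|^2 = 100π^2/3 + 9

Expand and integrate term by term over [-π, π]:
  ∫ (10x)^2 dx = 100·(2π^3/3); ∫ 2·10·(3)·x dx = 0 (odd integrand); ∫ 3^2 dx = 9·2π.
So (1/(2π)) ∫_{-π}^{π} (10x + 3)^2 dx = 100π^2/3 + 9 = 100π^2/3 + 9.
Parseval ⇒ Σ |c_n|^2 = 100π^2/3 + 9.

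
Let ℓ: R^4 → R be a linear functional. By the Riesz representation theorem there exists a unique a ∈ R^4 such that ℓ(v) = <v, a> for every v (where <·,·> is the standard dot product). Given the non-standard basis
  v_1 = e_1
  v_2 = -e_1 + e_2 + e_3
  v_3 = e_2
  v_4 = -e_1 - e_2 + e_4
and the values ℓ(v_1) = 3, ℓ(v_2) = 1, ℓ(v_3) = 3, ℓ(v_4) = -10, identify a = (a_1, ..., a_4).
a = (3, 3, 1, -4)

Write a = (a_1, ..., a_4) in the standard basis. For each basis vector v_i, ℓ(v_i) = <v_i, a> is a linear equation in the a_j's. Collect the n equations into a matrix system V a = ℓ, where row i of V is v_i (expressed in the standard basis). Since V is invertible (lower-triangular with 1s on the diagonal, up to permutation), solve by back-substitution:
  V =
[[1, 0, 0, 0],
 [-1, 1, 1, 0],
 [0, 1, 0, 0],
 [-1, -1, 0, 1]]
  V a = (3, 1, 3, -10)
Solving gives a = (3, 3, 1, -4).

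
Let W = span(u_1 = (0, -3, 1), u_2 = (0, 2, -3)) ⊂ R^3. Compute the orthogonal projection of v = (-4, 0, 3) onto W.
proj_W(v) = (0, 0, 3)

Set up U = [u_1 | ... | u_2] ∈ R^(3×2). The projector onto W = col(U) is P = U (U^T U)^(-1) U^T.
Compute U^T U =
  [10, -9]
  [-9, 13],
and U^T v = (3, -9).
Solve U^T U · c = U^T v for the coefficients: c = (-6/7, -9/7). The projection is proj_W(v) = U c.
Check: (v - proj_W(v)) · u_1 = 0  (should be 0).
Check: (v - proj_W(v)) · u_2 = 0  (should be 0).
Result: proj_W(v) = (0, 0, 3).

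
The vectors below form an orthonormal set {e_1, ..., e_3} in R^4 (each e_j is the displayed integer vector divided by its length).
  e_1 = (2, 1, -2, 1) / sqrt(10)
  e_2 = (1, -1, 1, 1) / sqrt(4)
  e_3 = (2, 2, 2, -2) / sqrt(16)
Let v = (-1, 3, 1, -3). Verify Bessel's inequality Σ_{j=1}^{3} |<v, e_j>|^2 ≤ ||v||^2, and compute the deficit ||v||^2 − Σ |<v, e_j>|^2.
Σ |<v, e_j>|^2 = 98/5; ||v||^2 = 20; deficit = 2/5

Write each e_j = u_j / sqrt(<u_j, u_j>) where u_j is the displayed integer vector. Then <v, e_j> = <v, u_j> / sqrt(<u_j, u_j>), so |<v, e_j>|^2 = <v, u_j>^2 / <u_j, u_j>.
Coefficients: <v, e_1> = -4/sqrt(10), <v, e_2> = -6/sqrt(4), <v, e_3> = 12/sqrt(16).
Square and sum: Σ |<v, e_j>|^2 = 98/5.
Compute ||v||^2 = v·v = 20.
Deficit = 20 − 98/5 = 2/5 ≥ 0, confirming Bessel's inequality. (The deficit equals ||v − Σ <v,e_j> e_j||^2, the squared distance from v to span{e_j}.)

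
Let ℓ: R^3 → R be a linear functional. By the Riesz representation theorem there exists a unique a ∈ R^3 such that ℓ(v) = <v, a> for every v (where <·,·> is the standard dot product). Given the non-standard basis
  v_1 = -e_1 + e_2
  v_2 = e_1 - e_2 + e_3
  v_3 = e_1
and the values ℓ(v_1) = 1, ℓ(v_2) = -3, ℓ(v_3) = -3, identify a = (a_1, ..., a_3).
a = (-3, -2, -2)

Write a = (a_1, ..., a_3) in the standard basis. For each basis vector v_i, ℓ(v_i) = <v_i, a> is a linear equation in the a_j's. Collect the n equations into a matrix system V a = ℓ, where row i of V is v_i (expressed in the standard basis). Since V is invertible (lower-triangular with 1s on the diagonal, up to permutation), solve by back-substitution:
  V =
[[-1, 1, 0],
 [1, -1, 1],
 [1, 0, 0]]
  V a = (1, -3, -3)
Solving gives a = (-3, -2, -2).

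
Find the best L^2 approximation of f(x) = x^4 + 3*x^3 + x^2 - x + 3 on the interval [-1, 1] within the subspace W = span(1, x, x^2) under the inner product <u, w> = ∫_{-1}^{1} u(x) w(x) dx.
g(x) = 13*x^2/7 + 4*x/5 + 102/35

The best approximation g ∈ W is the orthogonal projection of f onto W. Writing g = a_0 + a_1 x + a_2 x^2, the coefficients solve the normal equations G · a = b where
  G_{ij} = <φ_i, φ_j> and b_i = <f, φ_i>, with φ_0 = 1, φ_1 = x, φ_2 = x^2.
G =
  [2, 0, 2/3]
  [0, 2/3, 0]
  [2/3, 0, 2/5],
b = (106/15, 8/15, 94/35).
Solving gives a_0 = 102/35, a_1 = 4/5, a_2 = 13/7, so
  g(x) = 13*x^2/7 + 4*x/5 + 102/35.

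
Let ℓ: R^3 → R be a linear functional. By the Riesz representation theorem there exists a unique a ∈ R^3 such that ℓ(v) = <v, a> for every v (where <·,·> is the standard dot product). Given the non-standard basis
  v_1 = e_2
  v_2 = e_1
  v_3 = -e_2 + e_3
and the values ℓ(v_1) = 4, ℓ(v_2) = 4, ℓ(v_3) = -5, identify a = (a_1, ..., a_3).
a = (4, 4, -1)

Write a = (a_1, ..., a_3) in the standard basis. For each basis vector v_i, ℓ(v_i) = <v_i, a> is a linear equation in the a_j's. Collect the n equations into a matrix system V a = ℓ, where row i of V is v_i (expressed in the standard basis). Since V is invertible (lower-triangular with 1s on the diagonal, up to permutation), solve by back-substitution:
  V =
[[0, 1, 0],
 [1, 0, 0],
 [0, -1, 1]]
  V a = (4, 4, -5)
Solving gives a = (4, 4, -1).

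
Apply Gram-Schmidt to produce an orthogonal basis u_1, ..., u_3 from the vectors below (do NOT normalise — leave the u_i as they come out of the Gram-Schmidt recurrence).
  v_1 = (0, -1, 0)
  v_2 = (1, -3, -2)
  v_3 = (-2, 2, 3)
Orthogonal basis:
  u_1 = (0, -1, 0)
  u_2 = (1, 0, -2)
  u_3 = (-2/5, 0, -1/5)

Apply the Gram-Schmidt recurrence
  u_1 = v_1
  u_i = v_i − Σ_{j<i} ((v_i · u_j) / (u_j · u_j)) · u_j.

Step by step this gives:
  u_1 = (0, -1, 0)
  u_2 = (1, 0, -2)
  u_3 = (-2/5, 0, -1/5)

Orthogonality check:
  u_2 · u_1 = 0 (should be 0)
  u_3 · u_1 = 0 (should be 0)
  u_3 · u_2 = 0 (should be 0)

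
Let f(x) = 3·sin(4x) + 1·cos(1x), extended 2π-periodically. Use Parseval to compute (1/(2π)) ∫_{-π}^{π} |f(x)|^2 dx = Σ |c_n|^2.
Σ |c_n|^2 = 5

Expand |f|^2 and use orthogonality of {sin(nx), cos(mx)} on [-π, π]:
  ∫_{-π}^{π} sin(nx)^2 dx = π, ∫ cos(mx)^2 dx = π, and cross terms integrate to 0.
So ∫_{-π}^{π} f(x)^2 dx = 3^2 · π + 1^2 · π = (9 + 1)π.
Divide by 2π: (9 + 1)/2 = 5.
By Parseval, this equals Σ |c_n|^2.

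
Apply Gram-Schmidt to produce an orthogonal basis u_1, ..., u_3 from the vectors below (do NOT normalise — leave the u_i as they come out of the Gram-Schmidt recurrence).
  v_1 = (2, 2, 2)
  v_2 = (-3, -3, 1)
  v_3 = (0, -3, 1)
Orthogonal basis:
  u_1 = (2, 2, 2)
  u_2 = (-4/3, -4/3, 8/3)
  u_3 = (3/2, -3/2, 0)

Apply the Gram-Schmidt recurrence
  u_1 = v_1
  u_i = v_i − Σ_{j<i} ((v_i · u_j) / (u_j · u_j)) · u_j.

Step by step this gives:
  u_1 = (2, 2, 2)
  u_2 = (-4/3, -4/3, 8/3)
  u_3 = (3/2, -3/2, 0)

Orthogonality check:
  u_2 · u_1 = 0 (should be 0)
  u_3 · u_1 = 0 (should be 0)
  u_3 · u_2 = 0 (should be 0)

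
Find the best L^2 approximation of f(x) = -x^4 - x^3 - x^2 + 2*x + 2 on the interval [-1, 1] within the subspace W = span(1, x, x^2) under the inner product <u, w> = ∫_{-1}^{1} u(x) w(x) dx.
g(x) = -13*x^2/7 + 7*x/5 + 73/35

The best approximation g ∈ W is the orthogonal projection of f onto W. Writing g = a_0 + a_1 x + a_2 x^2, the coefficients solve the normal equations G · a = b where
  G_{ij} = <φ_i, φ_j> and b_i = <f, φ_i>, with φ_0 = 1, φ_1 = x, φ_2 = x^2.
G =
  [2, 0, 2/3]
  [0, 2/3, 0]
  [2/3, 0, 2/5],
b = (44/15, 14/15, 68/105).
Solving gives a_0 = 73/35, a_1 = 7/5, a_2 = -13/7, so
  g(x) = -13*x^2/7 + 7*x/5 + 73/35.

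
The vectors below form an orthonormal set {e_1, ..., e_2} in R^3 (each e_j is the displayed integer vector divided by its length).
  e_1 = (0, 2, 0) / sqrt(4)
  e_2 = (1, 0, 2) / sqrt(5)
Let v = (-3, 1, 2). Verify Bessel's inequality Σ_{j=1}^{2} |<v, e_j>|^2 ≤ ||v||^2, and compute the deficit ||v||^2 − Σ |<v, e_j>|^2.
Σ |<v, e_j>|^2 = 6/5; ||v||^2 = 14; deficit = 64/5

Write each e_j = u_j / sqrt(<u_j, u_j>) where u_j is the displayed integer vector. Then <v, e_j> = <v, u_j> / sqrt(<u_j, u_j>), so |<v, e_j>|^2 = <v, u_j>^2 / <u_j, u_j>.
Coefficients: <v, e_1> = 2/sqrt(4), <v, e_2> = 1/sqrt(5).
Square and sum: Σ |<v, e_j>|^2 = 6/5.
Compute ||v||^2 = v·v = 14.
Deficit = 14 − 6/5 = 64/5 ≥ 0, confirming Bessel's inequality. (The deficit equals ||v − Σ <v,e_j> e_j||^2, the squared distance from v to span{e_j}.)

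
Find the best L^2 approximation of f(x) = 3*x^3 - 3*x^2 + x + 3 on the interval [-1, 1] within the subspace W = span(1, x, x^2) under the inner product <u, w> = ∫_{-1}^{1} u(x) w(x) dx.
g(x) = -3*x^2 + 14*x/5 + 3

The best approximation g ∈ W is the orthogonal projection of f onto W. Writing g = a_0 + a_1 x + a_2 x^2, the coefficients solve the normal equations G · a = b where
  G_{ij} = <φ_i, φ_j> and b_i = <f, φ_i>, with φ_0 = 1, φ_1 = x, φ_2 = x^2.
G =
  [2, 0, 2/3]
  [0, 2/3, 0]
  [2/3, 0, 2/5],
b = (4, 28/15, 4/5).
Solving gives a_0 = 3, a_1 = 14/5, a_2 = -3, so
  g(x) = -3*x^2 + 14*x/5 + 3.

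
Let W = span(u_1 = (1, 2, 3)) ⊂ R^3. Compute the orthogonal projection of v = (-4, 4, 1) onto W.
proj_W(v) = (1/2, 1, 3/2)

Set up U = [u_1 | ... | u_1] ∈ R^(3×1). The projector onto W = col(U) is P = U (U^T U)^(-1) U^T.
Compute U^T U =
  [14],
and U^T v = (7).
Solve U^T U · c = U^T v for the coefficients: c = (1/2). The projection is proj_W(v) = U c.
Check: (v - proj_W(v)) · u_1 = 0  (should be 0).
Result: proj_W(v) = (1/2, 1, 3/2).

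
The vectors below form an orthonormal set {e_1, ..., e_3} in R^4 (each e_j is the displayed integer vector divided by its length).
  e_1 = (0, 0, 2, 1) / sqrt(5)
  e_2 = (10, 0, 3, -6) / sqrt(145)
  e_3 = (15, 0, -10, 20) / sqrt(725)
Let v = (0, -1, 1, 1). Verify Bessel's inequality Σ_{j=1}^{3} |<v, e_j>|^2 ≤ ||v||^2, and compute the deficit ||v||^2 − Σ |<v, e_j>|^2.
Σ |<v, e_j>|^2 = 2; ||v||^2 = 3; deficit = 1

Write each e_j = u_j / sqrt(<u_j, u_j>) where u_j is the displayed integer vector. Then <v, e_j> = <v, u_j> / sqrt(<u_j, u_j>), so |<v, e_j>|^2 = <v, u_j>^2 / <u_j, u_j>.
Coefficients: <v, e_1> = 3/sqrt(5), <v, e_2> = -3/sqrt(145), <v, e_3> = 10/sqrt(725).
Square and sum: Σ |<v, e_j>|^2 = 2.
Compute ||v||^2 = v·v = 3.
Deficit = 3 − 2 = 1 ≥ 0, confirming Bessel's inequality. (The deficit equals ||v − Σ <v,e_j> e_j||^2, the squared distance from v to span{e_j}.)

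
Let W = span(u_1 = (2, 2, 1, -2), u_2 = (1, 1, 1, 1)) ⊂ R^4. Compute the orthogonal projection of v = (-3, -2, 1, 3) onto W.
proj_W(v) = (-82/43, -82/43, -25/43, 146/43)

Set up U = [u_1 | ... | u_2] ∈ R^(4×2). The projector onto W = col(U) is P = U (U^T U)^(-1) U^T.
Compute U^T U =
  [13, 3]
  [3, 4],
and U^T v = (-15, -1).
Solve U^T U · c = U^T v for the coefficients: c = (-57/43, 32/43). The projection is proj_W(v) = U c.
Check: (v - proj_W(v)) · u_1 = 0  (should be 0).
Check: (v - proj_W(v)) · u_2 = 0  (should be 0).
Result: proj_W(v) = (-82/43, -82/43, -25/43, 146/43).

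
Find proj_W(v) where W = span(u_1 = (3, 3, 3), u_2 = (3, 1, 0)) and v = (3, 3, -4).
proj_W(v) = (4, 0, -2)

Set up U = [u_1 | ... | u_2] ∈ R^(3×2). The projector onto W = col(U) is P = U (U^T U)^(-1) U^T.
Compute U^T U =
  [27, 12]
  [12, 10],
and U^T v = (6, 12).
Solve U^T U · c = U^T v for the coefficients: c = (-2/3, 2). The projection is proj_W(v) = U c.
Check: (v - proj_W(v)) · u_1 = 0  (should be 0).
Check: (v - proj_W(v)) · u_2 = 0  (should be 0).
Result: proj_W(v) = (4, 0, -2).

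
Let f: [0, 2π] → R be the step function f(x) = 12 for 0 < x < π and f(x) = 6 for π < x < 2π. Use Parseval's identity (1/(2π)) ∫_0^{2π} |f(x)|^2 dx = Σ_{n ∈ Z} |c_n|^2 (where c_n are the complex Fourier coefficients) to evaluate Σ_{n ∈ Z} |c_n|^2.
Σ |c_n|^2 = 90

Parseval equates the L^2 energy of f (normalised by 1/(2π)) with the ℓ^2 sum of its Fourier coefficients: (1/(2π)) ∫_0^{2π} |f|^2 = Σ |c_n|^2.
Compute the left side: (1/(2π)) [∫_0^π 12^2 dx + ∫_π^{2π} 6^2 dx] = (1/(2π)) · (144π + 36π) = (144 + 36)/2 = 90.
So Σ_{n ∈ Z} |c_n|^2 = 90.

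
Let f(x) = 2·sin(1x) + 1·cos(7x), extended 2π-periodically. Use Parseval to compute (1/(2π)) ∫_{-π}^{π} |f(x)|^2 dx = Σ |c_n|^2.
Σ |c_n|^2 = 5/2

Expand |f|^2 and use orthogonality of {sin(nx), cos(mx)} on [-π, π]:
  ∫_{-π}^{π} sin(nx)^2 dx = π, ∫ cos(mx)^2 dx = π, and cross terms integrate to 0.
So ∫_{-π}^{π} f(x)^2 dx = 2^2 · π + 1^2 · π = (4 + 1)π.
Divide by 2π: (4 + 1)/2 = 5/2.
By Parseval, this equals Σ |c_n|^2.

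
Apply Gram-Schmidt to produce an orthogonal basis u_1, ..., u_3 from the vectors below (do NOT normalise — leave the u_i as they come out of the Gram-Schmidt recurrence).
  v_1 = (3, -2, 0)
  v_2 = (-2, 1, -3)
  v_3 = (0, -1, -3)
Orthogonal basis:
  u_1 = (3, -2, 0)
  u_2 = (-2/13, -3/13, -3)
  u_3 = (-18/59, -27/59, 3/59)

Apply the Gram-Schmidt recurrence
  u_1 = v_1
  u_i = v_i − Σ_{j<i} ((v_i · u_j) / (u_j · u_j)) · u_j.

Step by step this gives:
  u_1 = (3, -2, 0)
  u_2 = (-2/13, -3/13, -3)
  u_3 = (-18/59, -27/59, 3/59)

Orthogonality check:
  u_2 · u_1 = 0 (should be 0)
  u_3 · u_1 = 0 (should be 0)
  u_3 · u_2 = 0 (should be 0)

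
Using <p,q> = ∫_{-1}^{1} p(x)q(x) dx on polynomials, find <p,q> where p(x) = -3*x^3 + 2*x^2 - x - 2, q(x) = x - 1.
<p,q> = 4/5

Expand the product: p(x)·q(x) = -3*x^4 + 5*x^3 - 3*x^2 - x + 2.
∫_{-1}^{1} of each monomial x^k gives [2/(k+1) if k even, 0 if k odd]. Integrating term-by-term (or equivalently evaluating the antiderivative F(x) = -3*x^5/5 + 5*x^4/4 - x^3 - x^2/2 + 2*x at the endpoints):
  F(1) − F(−1) = 23/20 − (7/20) = 4/5.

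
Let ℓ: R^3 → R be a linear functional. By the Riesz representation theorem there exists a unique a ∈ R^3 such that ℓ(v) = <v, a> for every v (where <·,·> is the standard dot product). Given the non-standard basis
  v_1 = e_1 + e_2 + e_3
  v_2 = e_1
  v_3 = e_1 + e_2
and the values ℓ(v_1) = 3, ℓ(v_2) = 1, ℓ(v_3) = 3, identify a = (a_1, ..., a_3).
a = (1, 2, 0)

Write a = (a_1, ..., a_3) in the standard basis. For each basis vector v_i, ℓ(v_i) = <v_i, a> is a linear equation in the a_j's. Collect the n equations into a matrix system V a = ℓ, where row i of V is v_i (expressed in the standard basis). Since V is invertible (lower-triangular with 1s on the diagonal, up to permutation), solve by back-substitution:
  V =
[[1, 1, 1],
 [1, 0, 0],
 [1, 1, 0]]
  V a = (3, 1, 3)
Solving gives a = (1, 2, 0).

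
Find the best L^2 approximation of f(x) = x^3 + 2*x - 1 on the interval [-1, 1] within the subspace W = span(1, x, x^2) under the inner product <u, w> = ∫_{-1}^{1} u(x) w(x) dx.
g(x) = 13*x/5 - 1

The best approximation g ∈ W is the orthogonal projection of f onto W. Writing g = a_0 + a_1 x + a_2 x^2, the coefficients solve the normal equations G · a = b where
  G_{ij} = <φ_i, φ_j> and b_i = <f, φ_i>, with φ_0 = 1, φ_1 = x, φ_2 = x^2.
G =
  [2, 0, 2/3]
  [0, 2/3, 0]
  [2/3, 0, 2/5],
b = (-2, 26/15, -2/3).
Solving gives a_0 = -1, a_1 = 13/5, a_2 = 0, so
  g(x) = 13*x/5 - 1.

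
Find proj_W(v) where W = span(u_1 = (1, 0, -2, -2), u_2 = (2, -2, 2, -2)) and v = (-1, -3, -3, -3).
proj_W(v) = (7/5, -1/5, -11/5, -13/5)

Set up U = [u_1 | ... | u_2] ∈ R^(4×2). The projector onto W = col(U) is P = U (U^T U)^(-1) U^T.
Compute U^T U =
  [9, 2]
  [2, 16],
and U^T v = (11, 4).
Solve U^T U · c = U^T v for the coefficients: c = (6/5, 1/10). The projection is proj_W(v) = U c.
Check: (v - proj_W(v)) · u_1 = 0  (should be 0).
Check: (v - proj_W(v)) · u_2 = 0  (should be 0).
Result: proj_W(v) = (7/5, -1/5, -11/5, -13/5).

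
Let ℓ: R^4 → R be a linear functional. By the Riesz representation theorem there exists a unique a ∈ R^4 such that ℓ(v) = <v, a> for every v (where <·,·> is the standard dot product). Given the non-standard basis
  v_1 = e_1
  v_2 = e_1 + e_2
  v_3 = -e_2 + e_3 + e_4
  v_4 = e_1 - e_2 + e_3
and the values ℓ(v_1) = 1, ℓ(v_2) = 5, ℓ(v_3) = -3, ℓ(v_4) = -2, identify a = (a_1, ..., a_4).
a = (1, 4, 1, 0)

Write a = (a_1, ..., a_4) in the standard basis. For each basis vector v_i, ℓ(v_i) = <v_i, a> is a linear equation in the a_j's. Collect the n equations into a matrix system V a = ℓ, where row i of V is v_i (expressed in the standard basis). Since V is invertible (lower-triangular with 1s on the diagonal, up to permutation), solve by back-substitution:
  V =
[[1, 0, 0, 0],
 [1, 1, 0, 0],
 [0, -1, 1, 1],
 [1, -1, 1, 0]]
  V a = (1, 5, -3, -2)
Solving gives a = (1, 4, 1, 0).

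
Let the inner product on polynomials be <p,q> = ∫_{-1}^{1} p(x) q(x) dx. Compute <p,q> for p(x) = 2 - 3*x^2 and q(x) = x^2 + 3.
<p,q> = 92/15

Expand the product: p(x)·q(x) = -3*x^4 - 7*x^2 + 6.
∫_{-1}^{1} of each monomial x^k gives [2/(k+1) if k even, 0 if k odd]. Integrating term-by-term (or equivalently evaluating the antiderivative F(x) = -3*x^5/5 - 7*x^3/3 + 6*x at the endpoints):
  F(1) − F(−1) = 46/15 − (-46/15) = 92/15.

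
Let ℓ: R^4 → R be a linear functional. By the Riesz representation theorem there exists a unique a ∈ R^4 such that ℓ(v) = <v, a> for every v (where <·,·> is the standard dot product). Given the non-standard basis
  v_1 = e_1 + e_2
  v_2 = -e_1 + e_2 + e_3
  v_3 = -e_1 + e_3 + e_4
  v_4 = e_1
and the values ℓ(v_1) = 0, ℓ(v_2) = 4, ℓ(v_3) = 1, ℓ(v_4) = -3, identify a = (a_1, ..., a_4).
a = (-3, 3, -2, 0)

Write a = (a_1, ..., a_4) in the standard basis. For each basis vector v_i, ℓ(v_i) = <v_i, a> is a linear equation in the a_j's. Collect the n equations into a matrix system V a = ℓ, where row i of V is v_i (expressed in the standard basis). Since V is invertible (lower-triangular with 1s on the diagonal, up to permutation), solve by back-substitution:
  V =
[[1, 1, 0, 0],
 [-1, 1, 1, 0],
 [-1, 0, 1, 1],
 [1, 0, 0, 0]]
  V a = (0, 4, 1, -3)
Solving gives a = (-3, 3, -2, 0).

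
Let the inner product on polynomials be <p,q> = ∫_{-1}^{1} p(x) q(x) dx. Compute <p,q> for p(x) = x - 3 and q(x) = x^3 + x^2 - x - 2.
<p,q> = 146/15

Expand the product: p(x)·q(x) = x^4 - 2*x^3 - 4*x^2 + x + 6.
∫_{-1}^{1} of each monomial x^k gives [2/(k+1) if k even, 0 if k odd]. Integrating term-by-term (or equivalently evaluating the antiderivative F(x) = x^5/5 - x^4/2 - 4*x^3/3 + x^2/2 + 6*x at the endpoints):
  F(1) − F(−1) = 73/15 − (-73/15) = 146/15.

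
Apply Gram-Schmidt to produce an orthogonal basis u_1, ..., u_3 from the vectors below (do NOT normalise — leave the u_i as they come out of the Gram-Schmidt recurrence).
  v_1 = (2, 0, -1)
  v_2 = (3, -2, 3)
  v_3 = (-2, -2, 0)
Orthogonal basis:
  u_1 = (2, 0, -1)
  u_2 = (9/5, -2, 18/5)
  u_3 = (-44/101, -198/101, -88/101)

Apply the Gram-Schmidt recurrence
  u_1 = v_1
  u_i = v_i − Σ_{j<i} ((v_i · u_j) / (u_j · u_j)) · u_j.

Step by step this gives:
  u_1 = (2, 0, -1)
  u_2 = (9/5, -2, 18/5)
  u_3 = (-44/101, -198/101, -88/101)

Orthogonality check:
  u_2 · u_1 = 0 (should be 0)
  u_3 · u_1 = 0 (should be 0)
  u_3 · u_2 = 0 (should be 0)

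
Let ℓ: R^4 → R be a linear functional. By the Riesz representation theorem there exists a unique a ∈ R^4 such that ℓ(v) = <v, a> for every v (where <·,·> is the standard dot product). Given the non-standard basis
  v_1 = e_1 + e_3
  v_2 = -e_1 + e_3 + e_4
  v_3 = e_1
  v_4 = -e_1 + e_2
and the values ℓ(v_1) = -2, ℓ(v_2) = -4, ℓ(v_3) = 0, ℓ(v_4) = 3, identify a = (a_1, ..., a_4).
a = (0, 3, -2, -2)

Write a = (a_1, ..., a_4) in the standard basis. For each basis vector v_i, ℓ(v_i) = <v_i, a> is a linear equation in the a_j's. Collect the n equations into a matrix system V a = ℓ, where row i of V is v_i (expressed in the standard basis). Since V is invertible (lower-triangular with 1s on the diagonal, up to permutation), solve by back-substitution:
  V =
[[1, 0, 1, 0],
 [-1, 0, 1, 1],
 [1, 0, 0, 0],
 [-1, 1, 0, 0]]
  V a = (-2, -4, 0, 3)
Solving gives a = (0, 3, -2, -2).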